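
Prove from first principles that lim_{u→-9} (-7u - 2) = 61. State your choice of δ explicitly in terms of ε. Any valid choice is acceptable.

δ = ε/7

Let ε > 0 be given. We need δ > 0 so that 0 < |u + 9| < δ implies |(-7u - 2) − 61| < ε.
Since (-7u - 2) − 61 = -7(u + 9), we have |(-7u - 2) − 61| = 7|u + 9|.
Thus it suffices that |u + 9| < ε/7.
Take δ = ε/7. If 0 < |u + 9| < δ then |(-7u - 2) − 61| = 7|u + 9| < 7·(ε/7) = ε.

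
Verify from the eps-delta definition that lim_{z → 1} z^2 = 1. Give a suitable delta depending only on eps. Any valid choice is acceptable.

Let eps > 0. We seek delta > 0 with 0 < |z − 1| < delta ⇒ |z^2 − 1| < eps.
Factor: z^2 − 1 = (z − 1)(z + 1), so |z^2 − 1| = |z − 1|·|z + 1|.
Restrict delta ≤ 2. Then |z − 1| < 2 gives |z| < 3, so by the triangle inequality |z + 1| ≤ 3 + 1 = 4.
Hence |z^2 − 1| ≤ 4|z − 1|, which is < eps once |z − 1| < eps/4.
Take delta = min(2, eps/4). If 0 < |z − 1| < delta then both bounds hold and |z^2 − 1| ≤ 4|z − 1| < 4·(eps/4) = eps.

delta = min(2, eps/4)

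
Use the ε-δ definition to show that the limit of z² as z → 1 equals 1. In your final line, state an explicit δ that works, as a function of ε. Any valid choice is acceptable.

δ = min(1, ε/3)

Fix ε > 0. We seek δ > 0 with 0 < |z − 1| < δ ⇒ |z² − 1| < ε.
Factor: z² − 1 = (z − 1)(z + 1), so |z² − 1| = |z − 1|·|z + 1|.
Restrict δ ≤ 1. Then |z − 1| < 1 gives |z| < 2, so by the triangle inequality |z + 1| ≤ 2 + 1 = 3.
Hence |z² − 1| ≤ 3|z − 1|, which is < ε once |z − 1| < ε/3.
Take δ = min(1, ε/3). If 0 < |z − 1| < δ then both bounds hold and |z² − 1| ≤ 3|z − 1| < 3·(ε/3) = ε.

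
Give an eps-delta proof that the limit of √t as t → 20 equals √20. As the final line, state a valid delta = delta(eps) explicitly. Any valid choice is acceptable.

Fix eps > 0. We want delta > 0 such that 0 < |t − 20| < delta implies |√t − √20| < eps.
Rationalise: √t − √20 = (t − 20)/(√t + √20), so |√t − √20| = |t − 20|/(√t + √20).
Restrict delta ≤ 20 so that |t − 20| < 20 forces t > 0, and then √t + √20 > √20.
Hence |√t − √20| < |t − 20|/√20, which is < eps once |t − 20| < √20·eps.
Take delta = min(20, √20·eps). If 0 < |t − 20| < delta then t > 0 and |√t − √20| < |t − 20|/√20 < eps.

delta = min(20, √20·eps)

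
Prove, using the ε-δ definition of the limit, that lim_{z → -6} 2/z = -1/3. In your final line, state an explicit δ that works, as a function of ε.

Let ε > 0 be given. We seek δ > 0 such that 0 < |z + 6| < δ implies |2/z + 1/3| < ε.
|2/z + 1/3| = 2·|-6 − z|/(6·|z|) = 2|z + 6|/(6|z|).
Require δ ≤ 3 so that |z| > 6 − 3 = 3, hence 6|z| > 18.
Then |2/z + 1/3| < 2|z + 6|/18, which is < ε when |z + 6| < 9ε.
Take δ = min(3, 9ε). Then 0 < |z + 6| < δ gives both |z + 6| < 3 and |z + 6| < 9ε, so |2/z + 1/3| < ε.

δ = min(3, 9ε)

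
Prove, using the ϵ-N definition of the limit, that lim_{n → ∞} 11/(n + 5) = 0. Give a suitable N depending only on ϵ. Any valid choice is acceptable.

Suppose ϵ > 0. For n ≥ 1, |11/(n + 5) − 0| = 11/(n + 5) ≤ 11/n.
We need 11/n < ϵ, i.e. n > 11/ϵ.
Take N = 11/ϵ. If n > N then |11/(n + 5)| ≤ 11/n < ϵ.

N = 11/ϵ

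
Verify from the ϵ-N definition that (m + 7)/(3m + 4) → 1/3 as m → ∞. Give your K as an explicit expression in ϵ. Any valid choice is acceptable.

Let ϵ > 0. For m ≥ 1, |(m + 7)/(3m + 4) − (1/3)| = |17|/(3(3m + 4)) = 17/(3(3m + 4)).
Since 3m + 4 ≥ 3m for m ≥ 1, this is ≤ 17/(3·3m) = (17/9)/m.
So |(m + 7)/(3m + 4) − (1/3)| < ϵ whenever m > (17/9)/ϵ.
Take K = (17/9)/ϵ. If m > K then |(m + 7)/(3m + 4) − (1/3)| ≤ (17/9)/m < ϵ.

K = (17/9)/ϵ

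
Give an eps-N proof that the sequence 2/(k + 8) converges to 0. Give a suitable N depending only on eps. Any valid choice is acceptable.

N = 2/eps

Suppose eps > 0. For k ≥ 1, |2/(k + 8) − 0| = 2/(k + 8) ≤ 2/k.
We need 2/k < eps, i.e. k > 2/eps.
Take N = 2/eps. If k > N then |2/(k + 8)| ≤ 2/k < eps.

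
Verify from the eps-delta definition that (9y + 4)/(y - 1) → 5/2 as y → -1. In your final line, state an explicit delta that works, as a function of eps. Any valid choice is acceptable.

Let eps > 0 be given. We want delta > 0 with 0 < |y + 1| < delta ⇒ |(9y + 4)/(y - 1) − (5/2)| < eps.
Combining over a common denominator, (9y + 4)/(y - 1) − (5/2) = [(9y + 4)·(-2) − (-5)·(y - 1)] / [(-2)·(y - 1)] = -13(y + 1) / ((-2)(y - 1)).
So |(9y + 4)/(y - 1) − (5/2)| = 13|y + 1| / (2·|y − 1|).
Restrict delta ≤ 1. Then |y + 1| < 1 gives |y − 1| = |(y + 1) + (-2)| ≥ 2 − 1 = 1.
Hence |(9y + 4)/(y - 1) − (5/2)| < 13|y + 1|/(2·1) = (13/2)|y + 1|, which is < eps once |y + 1| < (2/13)eps.
Take delta = min(1, (2/13)eps). Then 0 < |y + 1| < delta forces both bounds, so |(9y + 4)/(y - 1) − (5/2)| < eps.

delta = min(1, (2/13)eps)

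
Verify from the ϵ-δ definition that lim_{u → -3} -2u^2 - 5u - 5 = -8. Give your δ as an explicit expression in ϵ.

δ = min(1, ϵ/9)

Fix ϵ > 0. We want δ > 0 such that 0 < |u + 3| < δ implies |(-2u^2 - 5u - 5) + 8| < ϵ.
(-2u^2 - 5u - 5) + 8 = -2u^2 - 5u + 3 = (u + 3)(-2u + 1).
So |(-2u^2 - 5u - 5) + 8| = |u + 3|·|-2u + 1|.
Assume first that |u + 3| < 1, so |u| < 4. Then |-2u + 1| ≤ 2·4 + 1 = 9.
Hence |(-2u^2 - 5u - 5) + 8| ≤ 9|u + 3| < ϵ provided |u + 3| < ϵ/9.
Choosing δ = min(1, ϵ/9) ensures both conditions, hence |(-2u^2 - 5u - 5) + 8| < ϵ.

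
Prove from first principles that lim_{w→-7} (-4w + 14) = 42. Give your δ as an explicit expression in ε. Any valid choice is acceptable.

Suppose ε > 0. We need δ > 0 so that 0 < |w + 7| < δ implies |(-4w + 14) − 42| < ε.
|(-4w + 14) − 42| = |-4w - 28| = 4|w + 7|.
So 4|w + 7| < ε exactly when |w + 7| < ε/4.
Take δ = ε/4. If 0 < |w + 7| < δ then |(-4w + 14) − 42| = 4|w + 7| < 4·(ε/4) = ε.

δ = ε/4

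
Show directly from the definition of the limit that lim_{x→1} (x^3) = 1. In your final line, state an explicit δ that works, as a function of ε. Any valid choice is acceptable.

Let ε > 0 be given. We seek δ > 0 with 0 < |x − 1| < δ ⇒ |x^3 − 1| < ε.
Factor: x^3 − 1 = (x − 1)(x^2 + x + 1), so |x^3 − 1| = |x − 1|·|x^2 + x + 1|.
Impose δ ≤ 1 so that |x| < 2; then |x^2 + x + 1| ≤ 7.
Hence |x^3 − 1| ≤ 7|x − 1|, which is < ε once |x − 1| < ε/7.
Take δ = min(1, ε/7). If 0 < |x − 1| < δ then both bounds hold and |x^3 − 1| ≤ 7|x − 1| < 7·(ε/7) = ε.

δ = min(1, ε/7)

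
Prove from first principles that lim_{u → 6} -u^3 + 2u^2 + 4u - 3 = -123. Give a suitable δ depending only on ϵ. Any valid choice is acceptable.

δ = min(2, ϵ/116)

Fix ϵ > 0. We want δ > 0 such that 0 < |u − 6| < δ implies |(-u^3 + 2u^2 + 4u - 3) + 123| < ϵ.
(-u^3 + 2u^2 + 4u - 3) + 123 = -u^3 + 2u^2 + 4u + 120 = (u − 6)(-u^2 - 4u - 20).
So |(-u^3 + 2u^2 + 4u - 3) + 123| = |u − 6|·|-u^2 - 4u - 20|.
Assume first that |u − 6| < 2, so |u| < 8. Then |-u^2 - 4u - 20| ≤ 8^2 + 4·8 + 20 = 116.
Hence |(-u^3 + 2u^2 + 4u - 3) + 123| ≤ 116|u − 6| < ϵ provided |u − 6| < ϵ/116.
Take δ = min(2, ϵ/116). Then 0 < |u − 6| < δ gives both |u − 6| < 2 and |u − 6| < ϵ/116, so |(-u^3 + 2u^2 + 4u - 3) + 123| < ϵ.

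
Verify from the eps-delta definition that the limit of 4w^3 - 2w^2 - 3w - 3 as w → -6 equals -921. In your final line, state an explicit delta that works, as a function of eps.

Let eps > 0. We want delta > 0 such that 0 < |w + 6| < delta implies |(4w^3 - 2w^2 - 3w - 3) + 921| < eps.
(4w^3 - 2w^2 - 3w - 3) + 921 = 4w^3 - 2w^2 - 3w + 918 = (w + 6)(4w^2 - 26w + 153).
So |(4w^3 - 2w^2 - 3w - 3) + 921| = |w + 6|·|4w^2 - 26w + 153|.
Require delta ≤ 2. Then |w + 6| < 2 gives |w| < 8, and by the triangle inequality |4w^2 - 26w + 153| ≤ 4·8^2 + 26·8 + 153 = 617.
Hence |(4w^3 - 2w^2 - 3w - 3) + 921| ≤ 617|w + 6| < eps provided |w + 6| < eps/617.
Choosing delta = min(2, eps/617) ensures both conditions, hence |(4w^3 - 2w^2 - 3w - 3) + 921| < eps.

delta = min(2, eps/617)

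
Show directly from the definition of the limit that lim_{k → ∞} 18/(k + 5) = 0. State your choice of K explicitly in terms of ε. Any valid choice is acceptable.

Let ε > 0 be given. For k ≥ 1, |18/(k + 5) − 0| = 18/(k + 5) ≤ 18/k.
We need 18/k < ε, i.e. k > 18/ε.
Take K = 18/ε. If k > K then |18/(k + 5)| ≤ 18/k < ε.

K = 18/ε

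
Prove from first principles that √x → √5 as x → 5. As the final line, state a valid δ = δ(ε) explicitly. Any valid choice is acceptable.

Suppose ε > 0. We want δ > 0 such that 0 < |x − 5| < δ implies |√x − √5| < ε.
Rationalise: √x − √5 = (x − 5)/(√x + √5), so |√x − √5| = |x − 5|/(√x + √5).
Restrict δ ≤ 5 so that |x − 5| < 5 forces x > 0, and then √x + √5 > √5.
Hence |√x − √5| < |x − 5|/√5, which is < ε once |x − 5| < √5·ε.
Take δ = min(5, √5·ε). If 0 < |x − 5| < δ then x > 0 and |√x − √5| < |x − 5|/√5 < ε.

δ = min(5, √5·ε)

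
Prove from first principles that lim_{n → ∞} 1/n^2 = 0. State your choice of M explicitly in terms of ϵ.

M = (1/ϵ)^{1/2}

Let ϵ > 0. For n ≥ 1, |1/n^2 − 0| = 1/n^2.
1/n^2 < ϵ ⇔ n^2 > 1/ϵ ⇔ n > (1/ϵ)^{1/2}.
Take M = (1/ϵ)^{1/2}. Then n > M implies 1/n^2 < ϵ.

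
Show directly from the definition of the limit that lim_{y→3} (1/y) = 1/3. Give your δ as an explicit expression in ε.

Let ε > 0 be given. We seek δ > 0 such that 0 < |y − 3| < δ implies |1/y − (1/3)| < ε.
|1/y − (1/3)| = |3 − y|/(3·|y|) = |y − 3|/(3|y|).
Require δ ≤ 3/2 so that |y| > 3 − 3/2 = 3/2, hence 3|y| > 9/2.
Then |1/y − (1/3)| < |y − 3|/(9/2), which is < ε when |y − 3| < (9/2)ε.
Take δ = min(3/2, (9/2)ε). Then 0 < |y − 3| < δ gives both |y − 3| < 3/2 and |y − 3| < (9/2)ε, so |1/y − (1/3)| < ε.

δ = min(3/2, (9/2)ε)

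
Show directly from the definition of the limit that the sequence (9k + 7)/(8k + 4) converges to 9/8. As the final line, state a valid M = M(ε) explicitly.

Suppose ε > 0. For k ≥ 1, |(9k + 7)/(8k + 4) − (9/8)| = |20|/(8(8k + 4)) = 20/(8(8k + 4)).
Since 8k + 4 ≥ 8k for k ≥ 1, this is ≤ 20/(8·8k) = (5/16)/k.
So |(9k + 7)/(8k + 4) − (9/8)| < ε whenever k > (5/16)/ε.
Take M = (5/16)/ε. If k > M then |(9k + 7)/(8k + 4) − (9/8)| ≤ (5/16)/k < ε.

M = (5/16)/ε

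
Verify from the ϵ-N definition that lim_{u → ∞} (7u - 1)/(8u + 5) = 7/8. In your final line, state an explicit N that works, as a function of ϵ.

N = (43/64)/ϵ

Let ϵ > 0. We seek N > 0 such that u > N implies |(7u - 1)/(8u + 5) − (7/8)| < ϵ.
(7u - 1)/(8u + 5) − (7/8) = (8(7u - 1) − 7(8u + 5)) / (8(8u + 5)) = -43/(8(8u + 5)).
For u > 0 we have 8u + 5 > 8u, so |(7u - 1)/(8u + 5) − (7/8)| = 43/(8(8u + 5)) < 43/(8·8u) = (43/64)/u.
Thus |(7u - 1)/(8u + 5) − (7/8)| < ϵ whenever u > (43/64)/ϵ.
Take N = (43/64)/ϵ. If u > N then |(7u - 1)/(8u + 5) − (7/8)| < (43/64)/u < ϵ.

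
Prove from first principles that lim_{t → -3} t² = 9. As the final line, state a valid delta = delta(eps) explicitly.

Suppose eps > 0. We seek delta > 0 with 0 < |t + 3| < delta ⇒ |t² − 9| < eps.
Factor: t² − 9 = (t + 3)(t - 3), so |t² − 9| = |t + 3|·|t - 3|.
Restrict delta ≤ 1. Then |t + 3| < 1 gives |t| < 4, so by the triangle inequality |t - 3| ≤ 4 + 3 = 7.
Hence |t² − 9| ≤ 7|t + 3|, which is < eps once |t + 3| < eps/7.
Take delta = min(1, eps/7). If 0 < |t + 3| < delta then both bounds hold and |t² − 9| ≤ 7|t + 3| < 7·(eps/7) = eps.

delta = min(1, eps/7)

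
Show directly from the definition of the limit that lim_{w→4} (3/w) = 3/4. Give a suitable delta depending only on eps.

Suppose eps > 0. We seek delta > 0 such that 0 < |w − 4| < delta implies |3/w − (3/4)| < eps.
|3/w − (3/4)| = 3·|4 − w|/(4·|w|) = 3|w − 4|/(4|w|).
Restrict delta ≤ 2. Then |w − 4| < 2 gives |w| > 2, so 4|w| > 8.
Then |3/w − (3/4)| < 3|w − 4|/8, which is < eps when |w − 4| < (8/3)eps.
Take delta = min(2, (8/3)eps). Then 0 < |w − 4| < delta gives both |w − 4| < 2 and |w − 4| < (8/3)eps, so |3/w − (3/4)| < eps.

delta = min(2, (8/3)eps)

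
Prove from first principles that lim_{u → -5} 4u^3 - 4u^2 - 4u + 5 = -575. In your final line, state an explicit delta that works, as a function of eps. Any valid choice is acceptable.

Fix eps > 0. We want delta > 0 such that 0 < |u + 5| < delta implies |(4u^3 - 4u^2 - 4u + 5) + 575| < eps.
(4u^3 - 4u^2 - 4u + 5) + 575 = 4u^3 - 4u^2 - 4u + 580 = (u + 5)(4u^2 - 24u + 116).
So |(4u^3 - 4u^2 - 4u + 5) + 575| = |u + 5|·|4u^2 - 24u + 116|.
Require delta ≤ 1. Then |u + 5| < 1 gives |u| < 6, and by the triangle inequality |4u^2 - 24u + 116| ≤ 4·6^2 + 24·6 + 116 = 404.
Hence |(4u^3 - 4u^2 - 4u + 5) + 575| ≤ 404|u + 5| < eps provided |u + 5| < eps/404.
Take delta = min(1, eps/404). Then 0 < |u + 5| < delta gives both |u + 5| < 1 and |u + 5| < eps/404, so |(4u^3 - 4u^2 - 4u + 5) + 575| < eps.

delta = min(1, eps/404)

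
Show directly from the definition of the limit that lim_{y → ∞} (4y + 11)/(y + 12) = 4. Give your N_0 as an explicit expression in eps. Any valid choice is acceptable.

N_0 = 37/eps

Fix eps > 0. We seek N_0 > 0 such that y > N_0 implies |(4y + 11)/(y + 12) − 4| < eps.
(4y + 11)/(y + 12) − 4 = ((4y + 11) − 4(y + 12)) / ((y + 12)) = -37/((y + 12)).
For y > 0 we have y + 12 > y, so |(4y + 11)/(y + 12) − 4| = 37/((y + 12)) < 37/(y) = 37/y.
Thus |(4y + 11)/(y + 12) − 4| < eps whenever y > 37/eps.
Take N_0 = 37/eps. If y > N_0 then |(4y + 11)/(y + 12) − 4| < 37/y < eps.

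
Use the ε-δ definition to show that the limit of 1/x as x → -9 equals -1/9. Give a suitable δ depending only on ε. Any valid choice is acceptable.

δ = min(9/2, (81/2)ε)

Let ε > 0. We seek δ > 0 such that 0 < |x + 9| < δ implies |1/x + 1/9| < ε.
|1/x + 1/9| = |-9 − x|/(9·|x|) = |x + 9|/(9|x|).
Restrict δ ≤ 9/2. Then |x + 9| < 9/2 gives |x| > 9/2, so 9|x| > 81/2.
Then |1/x + 1/9| < |x + 9|/(81/2), which is < ε when |x + 9| < (81/2)ε.
Take δ = min(9/2, (81/2)ε). Then 0 < |x + 9| < δ gives both |x + 9| < 9/2 and |x + 9| < (81/2)ε, so |1/x + 1/9| < ε.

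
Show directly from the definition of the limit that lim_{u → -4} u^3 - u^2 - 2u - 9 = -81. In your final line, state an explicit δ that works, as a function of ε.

δ = min(2, ε/84)

Let ε > 0 be given. We want δ > 0 such that 0 < |u + 4| < δ implies |(u^3 - u^2 - 2u - 9) + 81| < ε.
(u^3 - u^2 - 2u - 9) + 81 = u^3 - u^2 - 2u + 72 = (u + 4)(u^2 - 5u + 18).
So |(u^3 - u^2 - 2u - 9) + 81| = |u + 4|·|u^2 - 5u + 18|.
Require δ ≤ 2. Then |u + 4| < 2 gives |u| < 6, and by the triangle inequality |u^2 - 5u + 18| ≤ 6^2 + 5·6 + 18 = 84.
Hence |(u^3 - u^2 - 2u - 9) + 81| ≤ 84|u + 4| < ε provided |u + 4| < ε/84.
Choosing δ = min(2, ε/84) ensures both conditions, hence |(u^3 - u^2 - 2u - 9) + 81| < ε.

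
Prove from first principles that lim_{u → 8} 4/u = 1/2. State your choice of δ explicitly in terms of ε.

δ = min(4, 8ε)

Suppose ε > 0. We seek δ > 0 such that 0 < |u − 8| < δ implies |4/u − (1/2)| < ε.
|4/u − (1/2)| = 4·|8 − u|/(8·|u|) = 4|u − 8|/(8|u|).
Restrict δ ≤ 4. Then |u − 8| < 4 gives |u| > 4, so 8|u| > 32.
Then |4/u − (1/2)| < 4|u − 8|/32, which is < ε when |u − 8| < 8ε.
Take δ = min(4, 8ε). Then 0 < |u − 8| < δ gives both |u − 8| < 4 and |u − 8| < 8ε, so |4/u − (1/2)| < ε.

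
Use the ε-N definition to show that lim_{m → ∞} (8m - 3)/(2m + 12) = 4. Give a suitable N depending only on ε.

N = (51/2)/ε

Let ε > 0. For m ≥ 1, |(8m - 3)/(2m + 12) − 4| = |-102|/(2(2m + 12)) = 102/(2(2m + 12)).
Since 2m + 12 ≥ 2m for m ≥ 1, this is ≤ 102/(2·2m) = (51/2)/m.
So |(8m - 3)/(2m + 12) − 4| < ε whenever m > (51/2)/ε.
Take N = (51/2)/ε. If m > N then |(8m - 3)/(2m + 12) − 4| ≤ (51/2)/m < ε.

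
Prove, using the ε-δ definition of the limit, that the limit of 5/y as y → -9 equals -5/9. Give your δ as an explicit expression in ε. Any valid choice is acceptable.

Let ε > 0. We seek δ > 0 such that 0 < |y + 9| < δ implies |5/y + 5/9| < ε.
|5/y + 5/9| = 5·|-9 − y|/(9·|y|) = 5|y + 9|/(9|y|).
Restrict δ ≤ 9/2. Then |y + 9| < 9/2 gives |y| > 9/2, so 9|y| > 81/2.
Then |5/y + 5/9| < 5|y + 9|/(81/2), which is < ε when |y + 9| < (81/10)ε.
Take δ = min(9/2, (81/10)ε). Then 0 < |y + 9| < δ gives both |y + 9| < 9/2 and |y + 9| < (81/10)ε, so |5/y + 5/9| < ε.

δ = min(9/2, (81/10)ε)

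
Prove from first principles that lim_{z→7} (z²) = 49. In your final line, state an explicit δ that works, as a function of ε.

Fix ε > 0. We seek δ > 0 with 0 < |z − 7| < δ ⇒ |z² − 49| < ε.
Factor: z² − 49 = (z − 7)(z + 7), so |z² − 49| = |z − 7|·|z + 7|.
Restrict δ ≤ 1. Then |z − 7| < 1 gives |z| < 8, so by the triangle inequality |z + 7| ≤ 8 + 7 = 15.
Hence |z² − 49| ≤ 15|z − 7|, which is < ε once |z − 7| < ε/15.
Take δ = min(1, ε/15). If 0 < |z − 7| < δ then both bounds hold and |z² − 49| ≤ 15|z − 7| < 15·(ε/15) = ε.

δ = min(1, ε/15)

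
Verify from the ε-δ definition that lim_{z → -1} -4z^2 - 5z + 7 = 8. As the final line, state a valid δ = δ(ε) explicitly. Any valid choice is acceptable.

Fix ε > 0. We want δ > 0 such that 0 < |z + 1| < δ implies |(-4z^2 - 5z + 7) − 8| < ε.
(-4z^2 - 5z + 7) − 8 = -4z^2 - 5z - 1 = (z + 1)(-4z - 1).
So |(-4z^2 - 5z + 7) − 8| = |z + 1|·|-4z - 1|.
Require δ ≤ 1. Then |z + 1| < 1 gives |z| < 2, and by the triangle inequality |-4z - 1| ≤ 4·2 + 1 = 9.
Hence |(-4z^2 - 5z + 7) − 8| ≤ 9|z + 1| < ε provided |z + 1| < ε/9.
Take δ = min(1, ε/9). Then 0 < |z + 1| < δ gives both |z + 1| < 1 and |z + 1| < ε/9, so |(-4z^2 - 5z + 7) − 8| < ε.

δ = min(1, ε/9)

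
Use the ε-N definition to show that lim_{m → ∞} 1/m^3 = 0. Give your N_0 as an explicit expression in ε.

N_0 = (1/ε)^{1/3}

Fix ε > 0. For m ≥ 1, |1/m^3 − 0| = 1/m^3.
1/m^3 < ε ⇔ m^3 > 1/ε ⇔ m > (1/ε)^{1/3}.
Take N_0 = (1/ε)^{1/3}. Then m > N_0 implies 1/m^3 < ε.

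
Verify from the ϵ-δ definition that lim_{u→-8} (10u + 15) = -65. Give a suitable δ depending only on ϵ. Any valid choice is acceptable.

Fix ϵ > 0. We need δ > 0 so that 0 < |u + 8| < δ implies |(10u + 15) + 65| < ϵ.
Since (10u + 15) + 65 = 10(u + 8), we have |(10u + 15) + 65| = 10|u + 8|.
So 10|u + 8| < ϵ exactly when |u + 8| < ϵ/10.
Choosing δ = ϵ/10 gives |(10u + 15) + 65| = 10|u + 8| < ϵ whenever |u + 8| < δ.

δ = ϵ/10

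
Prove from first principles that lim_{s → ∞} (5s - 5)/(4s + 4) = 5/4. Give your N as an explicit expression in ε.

N = (5/2)/ε

Let ε > 0. We seek N > 0 such that s > N implies |(5s - 5)/(4s + 4) − (5/4)| < ε.
(5s - 5)/(4s + 4) − (5/4) = (4(5s - 5) − 5(4s + 4)) / (4(4s + 4)) = -40/(4(4s + 4)).
For s > 0 we have 4s + 4 > 4s, so |(5s - 5)/(4s + 4) − (5/4)| = 40/(4(4s + 4)) < 40/(4·4s) = (5/2)/s.
Thus |(5s - 5)/(4s + 4) − (5/4)| < ε whenever s > (5/2)/ε.
Take N = (5/2)/ε. If s > N then |(5s - 5)/(4s + 4) − (5/4)| < (5/2)/s < ε.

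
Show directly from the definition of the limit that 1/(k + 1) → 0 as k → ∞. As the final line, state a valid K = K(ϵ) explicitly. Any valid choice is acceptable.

K = 1/ϵ

Let ϵ > 0. For k ≥ 1, |1/(k + 1) − 0| = 1/(k + 1) ≤ 1/k.
We need 1/k < ϵ, i.e. k > 1/ϵ.
Take K = 1/ϵ. If k > K then |1/(k + 1)| ≤ 1/k < ϵ.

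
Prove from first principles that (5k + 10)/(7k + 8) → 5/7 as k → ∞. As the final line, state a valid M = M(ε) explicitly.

M = (30/49)/ε

Let ε > 0. For k ≥ 1, |(5k + 10)/(7k + 8) − (5/7)| = |30|/(7(7k + 8)) = 30/(7(7k + 8)).
Since 7k + 8 ≥ 7k for k ≥ 1, this is ≤ 30/(7·7k) = (30/49)/k.
So |(5k + 10)/(7k + 8) − (5/7)| < ε whenever k > (30/49)/ε.
Take M = (30/49)/ε. If k > M then |(5k + 10)/(7k + 8) − (5/7)| ≤ (30/49)/k < ε.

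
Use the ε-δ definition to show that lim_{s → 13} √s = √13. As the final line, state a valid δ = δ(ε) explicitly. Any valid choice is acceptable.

δ = min(13, √13·ε)

Fix ε > 0. We want δ > 0 such that 0 < |s − 13| < δ implies |√s − √13| < ε.
Multiplying by the conjugate, |√s − √13| = |s − 13|/(√s + √13).
Restrict δ ≤ 13 so that |s − 13| < 13 forces s > 0, and then √s + √13 > √13.
Hence |√s − √13| < |s − 13|/√13, which is < ε once |s − 13| < √13·ε.
Take δ = min(13, √13·ε). If 0 < |s − 13| < δ then s > 0 and |√s − √13| < |s − 13|/√13 < ε.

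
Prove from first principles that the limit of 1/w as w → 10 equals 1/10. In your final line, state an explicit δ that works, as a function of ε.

δ = min(5, 50ε)

Fix ε > 0. We seek δ > 0 such that 0 < |w − 10| < δ implies |1/w − (1/10)| < ε.
|1/w − (1/10)| = |10 − w|/(10·|w|) = |w − 10|/(10|w|).
Require δ ≤ 5 so that |w| > 10 − 5 = 5, hence 10|w| > 50.
Then |1/w − (1/10)| < |w − 10|/50, which is < ε when |w − 10| < 50ε.
Take δ = min(5, 50ε). Then 0 < |w − 10| < δ gives both |w − 10| < 5 and |w − 10| < 50ε, so |1/w − (1/10)| < ε.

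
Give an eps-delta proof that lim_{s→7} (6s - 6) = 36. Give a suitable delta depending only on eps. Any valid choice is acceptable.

delta = eps/6

Fix eps > 0. We need delta > 0 so that 0 < |s − 7| < delta implies |(6s - 6) − 36| < eps.
|(6s - 6) − 36| = |6s - 42| = 6|s − 7|.
So 6|s − 7| < eps exactly when |s − 7| < eps/6.
Take delta = eps/6. If 0 < |s − 7| < delta then |(6s - 6) − 36| = 6|s − 7| < 6·(eps/6) = eps.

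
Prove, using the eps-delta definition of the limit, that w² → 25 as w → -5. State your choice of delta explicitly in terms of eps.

Suppose eps > 0. We seek delta > 0 with 0 < |w + 5| < delta ⇒ |w² − 25| < eps.
Factor: w² − 25 = (w + 5)(w - 5), so |w² − 25| = |w + 5|·|w - 5|.
Restrict delta ≤ 1. Then |w + 5| < 1 gives |w| < 6, so by the triangle inequality |w - 5| ≤ 6 + 5 = 11.
Hence |w² − 25| ≤ 11|w + 5|, which is < eps once |w + 5| < eps/11.
Take delta = min(1, eps/11). If 0 < |w + 5| < delta then both bounds hold and |w² − 25| ≤ 11|w + 5| < 11·(eps/11) = eps.

delta = min(1, eps/11)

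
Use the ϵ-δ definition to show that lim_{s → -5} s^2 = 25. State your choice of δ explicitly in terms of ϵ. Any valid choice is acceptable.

Let ϵ > 0. We seek δ > 0 with 0 < |s + 5| < δ ⇒ |s^2 − 25| < ϵ.
Factor: s^2 − 25 = (s + 5)(s - 5), so |s^2 − 25| = |s + 5|·|s - 5|.
Impose δ ≤ 2 so that |s| < 7; then |s - 5| ≤ 12.
Hence |s^2 − 25| ≤ 12|s + 5|, which is < ϵ once |s + 5| < ϵ/12.
Take δ = min(2, ϵ/12). If 0 < |s + 5| < δ then both bounds hold and |s^2 − 25| ≤ 12|s + 5| < 12·(ϵ/12) = ϵ.

δ = min(2, ϵ/12)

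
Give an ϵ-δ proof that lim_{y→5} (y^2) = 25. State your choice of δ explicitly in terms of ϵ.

δ = min(1, ϵ/11)

Suppose ϵ > 0. We seek δ > 0 with 0 < |y − 5| < δ ⇒ |y^2 − 25| < ϵ.
Factor: y^2 − 25 = (y − 5)(y + 5), so |y^2 − 25| = |y − 5|·|y + 5|.
Impose δ ≤ 1 so that |y| < 6; then |y + 5| ≤ 11.
Hence |y^2 − 25| ≤ 11|y − 5|, which is < ϵ once |y − 5| < ϵ/11.
Take δ = min(1, ϵ/11). If 0 < |y − 5| < δ then both bounds hold and |y^2 − 25| ≤ 11|y − 5| < 11·(ϵ/11) = ϵ.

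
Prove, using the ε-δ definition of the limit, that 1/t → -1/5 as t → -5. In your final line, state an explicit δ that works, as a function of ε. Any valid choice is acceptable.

δ = min(5/2, (25/2)ε)

Fix ε > 0. We seek δ > 0 such that 0 < |t + 5| < δ implies |1/t + 1/5| < ε.
|1/t + 1/5| = |-5 − t|/(5·|t|) = |t + 5|/(5|t|).
Require δ ≤ 5/2 so that |t| > 5 − 5/2 = 5/2, hence 5|t| > 25/2.
Then |1/t + 1/5| < |t + 5|/(25/2), which is < ε when |t + 5| < (25/2)ε.
Take δ = min(5/2, (25/2)ε). Then 0 < |t + 5| < δ gives both |t + 5| < 5/2 and |t + 5| < (25/2)ε, so |1/t + 1/5| < ε.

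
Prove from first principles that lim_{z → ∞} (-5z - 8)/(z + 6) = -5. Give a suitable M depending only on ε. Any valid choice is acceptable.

Let ε > 0 be given. We seek M > 0 such that z > M implies |(-5z - 8)/(z + 6) + 5| < ε.
(-5z - 8)/(z + 6) + 5 = ((-5z - 8) − (-5)(z + 6)) / ((z + 6)) = 22/((z + 6)).
For z > 0 we have z + 6 > z, so |(-5z - 8)/(z + 6) + 5| = 22/((z + 6)) < 22/(z) = 22/z.
Thus |(-5z - 8)/(z + 6) + 5| < ε whenever z > 22/ε.
Take M = 22/ε. If z > M then |(-5z - 8)/(z + 6) + 5| < 22/z < ε.

M = 22/ε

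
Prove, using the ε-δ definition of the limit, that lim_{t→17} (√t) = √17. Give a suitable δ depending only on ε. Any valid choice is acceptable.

Let ε > 0 be given. We want δ > 0 such that 0 < |t − 17| < δ implies |√t − √17| < ε.
Rationalise: √t − √17 = (t − 17)/(√t + √17), so |√t − √17| = |t − 17|/(√t + √17).
Restrict δ ≤ 17 so that |t − 17| < 17 forces t > 0, and then √t + √17 > √17.
Hence |√t − √17| < |t − 17|/√17, which is < ε once |t − 17| < √17·ε.
Take δ = min(17, √17·ε). If 0 < |t − 17| < δ then t > 0 and |√t − √17| < |t − 17|/√17 < ε.

δ = min(17, √17·ε)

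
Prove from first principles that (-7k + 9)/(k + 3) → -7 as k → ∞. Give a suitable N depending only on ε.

Suppose ε > 0. For k ≥ 1, |(-7k + 9)/(k + 3) + 7| = |30|/((k + 3)) = 30/((k + 3)).
Since k + 3 ≥ k for k ≥ 1, this is ≤ 30/(k) = 30/k.
So |(-7k + 9)/(k + 3) + 7| < ε whenever k > 30/ε.
Take N = 30/ε. If k > N then |(-7k + 9)/(k + 3) + 7| ≤ 30/k < ε.

N = 30/ε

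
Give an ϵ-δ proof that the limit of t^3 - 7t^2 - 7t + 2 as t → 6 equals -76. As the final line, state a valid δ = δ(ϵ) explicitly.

Let ϵ > 0 be given. We want δ > 0 such that 0 < |t − 6| < δ implies |(t^3 - 7t^2 - 7t + 2) + 76| < ϵ.
(t^3 - 7t^2 - 7t + 2) + 76 = t^3 - 7t^2 - 7t + 78 = (t − 6)(t^2 - t - 13).
So |(t^3 - 7t^2 - 7t + 2) + 76| = |t − 6|·|t^2 - t - 13|.
Assume first that |t − 6| < 1, so |t| < 7. Then |t^2 - t - 13| ≤ 7^2 + 7 + 13 = 69.
Hence |(t^3 - 7t^2 - 7t + 2) + 76| ≤ 69|t − 6| < ϵ provided |t − 6| < ϵ/69.
Choosing δ = min(1, ϵ/69) ensures both conditions, hence |(t^3 - 7t^2 - 7t + 2) + 76| < ϵ.

δ = min(1, ϵ/69)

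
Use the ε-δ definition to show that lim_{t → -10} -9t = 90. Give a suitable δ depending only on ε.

Let ε > 0 be given. We need δ > 0 so that 0 < |t + 10| < δ implies |(-9t) − 90| < ε.
|(-9t) − 90| = |-9t - 90| = 9|t + 10|.
Thus it suffices that |t + 10| < ε/9.
Choosing δ = ε/9 gives |(-9t) − 90| = 9|t + 10| < ε whenever |t + 10| < δ.

δ = ε/9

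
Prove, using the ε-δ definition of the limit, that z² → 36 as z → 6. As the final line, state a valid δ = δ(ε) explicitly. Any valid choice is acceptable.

δ = min(1, ε/13)

Let ε > 0 be given. We seek δ > 0 with 0 < |z − 6| < δ ⇒ |z² − 36| < ε.
Factor: z² − 36 = (z − 6)(z + 6), so |z² − 36| = |z − 6|·|z + 6|.
Restrict δ ≤ 1. Then |z − 6| < 1 gives |z| < 7, so by the triangle inequality |z + 6| ≤ 7 + 6 = 13.
Hence |z² − 36| ≤ 13|z − 6|, which is < ε once |z − 6| < ε/13.
Take δ = min(1, ε/13). If 0 < |z − 6| < δ then both bounds hold and |z² − 36| ≤ 13|z − 6| < 13·(ε/13) = ε.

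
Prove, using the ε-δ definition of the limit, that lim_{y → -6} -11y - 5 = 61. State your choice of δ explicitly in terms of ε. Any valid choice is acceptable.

Fix ε > 0. We need δ > 0 so that 0 < |y + 6| < δ implies |(-11y - 5) − 61| < ε.
Since (-11y - 5) − 61 = -11(y + 6), we have |(-11y - 5) − 61| = 11|y + 6|.
So 11|y + 6| < ε exactly when |y + 6| < ε/11.
Choosing δ = ε/11 gives |(-11y - 5) − 61| = 11|y + 6| < ε whenever |y + 6| < δ.

δ = ε/11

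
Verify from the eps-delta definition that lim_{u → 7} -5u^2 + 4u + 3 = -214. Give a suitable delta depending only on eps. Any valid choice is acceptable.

Fix eps > 0. We want delta > 0 such that 0 < |u − 7| < delta implies |(-5u^2 + 4u + 3) + 214| < eps.
(-5u^2 + 4u + 3) + 214 = -5u^2 + 4u + 217 = (u − 7)(-5u - 31).
So |(-5u^2 + 4u + 3) + 214| = |u − 7|·|-5u - 31|.
Require delta ≤ 2. Then |u − 7| < 2 gives |u| < 9, and by the triangle inequality |-5u - 31| ≤ 5·9 + 31 = 76.
Hence |(-5u^2 + 4u + 3) + 214| ≤ 76|u − 7| < eps provided |u − 7| < eps/76.
Choosing delta = min(2, eps/76) ensures both conditions, hence |(-5u^2 + 4u + 3) + 214| < eps.

delta = min(2, eps/76)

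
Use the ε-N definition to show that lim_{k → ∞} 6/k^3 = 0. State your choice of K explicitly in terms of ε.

K = (6/ε)^{1/3}

Suppose ε > 0. For k ≥ 1, |6/k^3 − 0| = 6/k^3.
6/k^3 < ε ⇔ k^3 > 6/ε ⇔ k > (6/ε)^{1/3}.
Take K = (6/ε)^{1/3}. Then k > K implies 6/k^3 < ε.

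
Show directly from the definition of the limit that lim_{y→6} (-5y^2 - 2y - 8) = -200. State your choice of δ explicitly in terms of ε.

Suppose ε > 0. We want δ > 0 such that 0 < |y − 6| < δ implies |(-5y^2 - 2y - 8) + 200| < ε.
(-5y^2 - 2y - 8) + 200 = -5y^2 - 2y + 192 = (y − 6)(-5y - 32).
So |(-5y^2 - 2y - 8) + 200| = |y − 6|·|-5y - 32|.
Require δ ≤ 1. Then |y − 6| < 1 gives |y| < 7, and by the triangle inequality |-5y - 32| ≤ 5·7 + 32 = 67.
Hence |(-5y^2 - 2y - 8) + 200| ≤ 67|y − 6| < ε provided |y − 6| < ε/67.
Take δ = min(1, ε/67). Then 0 < |y − 6| < δ gives both |y − 6| < 1 and |y − 6| < ε/67, so |(-5y^2 - 2y - 8) + 200| < ε.

δ = min(1, ε/67)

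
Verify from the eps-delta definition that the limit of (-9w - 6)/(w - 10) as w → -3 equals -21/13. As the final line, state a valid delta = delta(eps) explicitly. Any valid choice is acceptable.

delta = min(13/2, (169/192)eps)

Fix eps > 0. We want delta > 0 with 0 < |w + 3| < delta ⇒ |(-9w - 6)/(w - 10) + 21/13| < eps.
Combining over a common denominator, (-9w - 6)/(w - 10) + 21/13 = [(-9w - 6)·(-13) − 21·(w - 10)] / [(-13)·(w - 10)] = 96(w + 3) / ((-13)(w - 10)).
So |(-9w - 6)/(w - 10) + 21/13| = 96|w + 3| / (13·|w − 10|).
Require delta ≤ 13/2, so |w − 10| ≥ |-13| − |w + 3| > 13 − 13/2 = 13/2.
Hence |(-9w - 6)/(w - 10) + 21/13| < 96|w + 3|/(13·(13/2)) = (192/169)|w + 3|, which is < eps once |w + 3| < (169/192)eps.
Take delta = min(13/2, (169/192)eps). Then 0 < |w + 3| < delta forces both bounds, so |(-9w - 6)/(w - 10) + 21/13| < eps.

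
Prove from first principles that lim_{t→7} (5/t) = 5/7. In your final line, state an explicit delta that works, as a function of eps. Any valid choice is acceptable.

Fix eps > 0. We seek delta > 0 such that 0 < |t − 7| < delta implies |5/t − (5/7)| < eps.
|5/t − (5/7)| = 5·|7 − t|/(7·|t|) = 5|t − 7|/(7|t|).
Restrict delta ≤ 7/2. Then |t − 7| < 7/2 gives |t| > 7/2, so 7|t| > 49/2.
Then |5/t − (5/7)| < 5|t − 7|/(49/2), which is < eps when |t − 7| < (49/10)eps.
Take delta = min(7/2, (49/10)eps). Then 0 < |t − 7| < delta gives both |t − 7| < 7/2 and |t − 7| < (49/10)eps, so |5/t − (5/7)| < eps.

delta = min(7/2, (49/10)eps)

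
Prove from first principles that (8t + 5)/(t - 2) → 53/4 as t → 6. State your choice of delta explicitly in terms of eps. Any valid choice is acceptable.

Fix eps > 0. We want delta > 0 with 0 < |t − 6| < delta ⇒ |(8t + 5)/(t - 2) − (53/4)| < eps.
Combining over a common denominator, (8t + 5)/(t - 2) − (53/4) = [(8t + 5)·4 − 53·(t - 2)] / [4·(t - 2)] = -21(t − 6) / (4(t - 2)).
So |(8t + 5)/(t - 2) − (53/4)| = 21|t − 6| / (4·|t − 2|).
Require delta ≤ 2, so |t − 2| ≥ |4| − |t − 6| > 4 − 2 = 2.
Hence |(8t + 5)/(t - 2) − (53/4)| < 21|t − 6|/(4·2) = (21/8)|t − 6|, which is < eps once |t − 6| < (8/21)eps.
Take delta = min(2, (8/21)eps). Then 0 < |t − 6| < delta forces both bounds, so |(8t + 5)/(t - 2) − (53/4)| < eps.

delta = min(2, (8/21)eps)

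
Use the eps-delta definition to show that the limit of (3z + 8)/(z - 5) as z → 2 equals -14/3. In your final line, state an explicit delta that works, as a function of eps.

Suppose eps > 0. We want delta > 0 with 0 < |z − 2| < delta ⇒ |(3z + 8)/(z - 5) + 14/3| < eps.
Combining over a common denominator, (3z + 8)/(z - 5) + 14/3 = [(3z + 8)·(-3) − 14·(z - 5)] / [(-3)·(z - 5)] = -23(z − 2) / ((-3)(z - 5)).
So |(3z + 8)/(z - 5) + 14/3| = 23|z − 2| / (3·|z − 5|).
Restrict delta ≤ 3/2. Then |z − 2| < 3/2 gives |z − 5| = |(z − 2) + (-3)| ≥ 3 − 3/2 = 3/2.
Hence |(3z + 8)/(z - 5) + 14/3| < 23|z − 2|/(3·(3/2)) = (46/9)|z − 2|, which is < eps once |z − 2| < (9/46)eps.
Take delta = min(3/2, (9/46)eps). Then 0 < |z − 2| < delta forces both bounds, so |(3z + 8)/(z - 5) + 14/3| < eps.

delta = min(3/2, (9/46)eps)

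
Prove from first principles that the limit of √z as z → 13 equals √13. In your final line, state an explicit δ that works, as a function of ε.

Let ε > 0 be given. We want δ > 0 such that 0 < |z − 13| < δ implies |√z − √13| < ε.
Rationalise: √z − √13 = (z − 13)/(√z + √13), so |√z − √13| = |z − 13|/(√z + √13).
Restrict δ ≤ 13 so that |z − 13| < 13 forces z > 0, and then √z + √13 > √13.
Hence |√z − √13| < |z − 13|/√13, which is < ε once |z − 13| < √13·ε.
Take δ = min(13, √13·ε). If 0 < |z − 13| < δ then z > 0 and |√z − √13| < |z − 13|/√13 < ε.

δ = min(13, √13·ε)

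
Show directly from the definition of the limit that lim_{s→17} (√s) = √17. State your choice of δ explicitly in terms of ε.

δ = min(17, √17·ε)

Suppose ε > 0. We want δ > 0 such that 0 < |s − 17| < δ implies |√s − √17| < ε.
Rationalise: √s − √17 = (s − 17)/(√s + √17), so |√s − √17| = |s − 17|/(√s + √17).
Restrict δ ≤ 17 so that |s − 17| < 17 forces s > 0, and then √s + √17 > √17.
Hence |√s − √17| < |s − 17|/√17, which is < ε once |s − 17| < √17·ε.
Take δ = min(17, √17·ε). If 0 < |s − 17| < δ then s > 0 and |√s − √17| < |s − 17|/√17 < ε.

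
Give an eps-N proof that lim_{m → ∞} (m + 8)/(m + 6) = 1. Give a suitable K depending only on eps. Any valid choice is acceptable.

K = 2/eps

Let eps > 0 be given. For m ≥ 1, |(m + 8)/(m + 6) − 1| = |2|/((m + 6)) = 2/((m + 6)).
Since m + 6 ≥ m for m ≥ 1, this is ≤ 2/(m) = 2/m.
So |(m + 8)/(m + 6) − 1| < eps whenever m > 2/eps.
Take K = 2/eps. If m > K then |(m + 8)/(m + 6) − 1| ≤ 2/m < eps.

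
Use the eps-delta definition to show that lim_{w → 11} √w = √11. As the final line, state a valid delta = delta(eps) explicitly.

Suppose eps > 0. We want delta > 0 such that 0 < |w − 11| < delta implies |√w − √11| < eps.
Multiplying by the conjugate, |√w − √11| = |w − 11|/(√w + √11).
Restrict delta ≤ 11 so that |w − 11| < 11 forces w > 0, and then √w + √11 > √11.
Hence |√w − √11| < |w − 11|/√11, which is < eps once |w − 11| < √11·eps.
Take delta = min(11, √11·eps). If 0 < |w − 11| < delta then w > 0 and |√w − √11| < |w − 11|/√11 < eps.

delta = min(11, √11·eps)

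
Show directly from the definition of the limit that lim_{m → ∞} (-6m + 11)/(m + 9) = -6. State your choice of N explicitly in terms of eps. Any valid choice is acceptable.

Fix eps > 0. For m ≥ 1, |(-6m + 11)/(m + 9) + 6| = |65|/((m + 9)) = 65/((m + 9)).
Since m + 9 ≥ m for m ≥ 1, this is ≤ 65/(m) = 65/m.
So |(-6m + 11)/(m + 9) + 6| < eps whenever m > 65/eps.
Take N = 65/eps. If m > N then |(-6m + 11)/(m + 9) + 6| ≤ 65/m < eps.

N = 65/eps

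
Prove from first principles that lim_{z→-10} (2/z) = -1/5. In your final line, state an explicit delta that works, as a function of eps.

delta = min(5, 25eps)

Let eps > 0 be given. We seek delta > 0 such that 0 < |z + 10| < delta implies |2/z + 1/5| < eps.
|2/z + 1/5| = 2·|-10 − z|/(10·|z|) = 2|z + 10|/(10|z|).
Require delta ≤ 5 so that |z| > 10 − 5 = 5, hence 10|z| > 50.
Then |2/z + 1/5| < 2|z + 10|/50, which is < eps when |z + 10| < 25eps.
Take delta = min(5, 25eps). Then 0 < |z + 10| < delta gives both |z + 10| < 5 and |z + 10| < 25eps, so |2/z + 1/5| < eps.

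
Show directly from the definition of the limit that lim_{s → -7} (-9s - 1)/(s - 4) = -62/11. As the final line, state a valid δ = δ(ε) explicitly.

δ = min(11/2, (121/74)ε)

Suppose ε > 0. We want δ > 0 with 0 < |s + 7| < δ ⇒ |(-9s - 1)/(s - 4) + 62/11| < ε.
Combining over a common denominator, (-9s - 1)/(s - 4) + 62/11 = [(-9s - 1)·(-11) − 62·(s - 4)] / [(-11)·(s - 4)] = 37(s + 7) / ((-11)(s - 4)).
So |(-9s - 1)/(s - 4) + 62/11| = 37|s + 7| / (11·|s − 4|).
Restrict δ ≤ 11/2. Then |s + 7| < 11/2 gives |s − 4| = |(s + 7) + (-11)| ≥ 11 − 11/2 = 11/2.
Hence |(-9s - 1)/(s - 4) + 62/11| < 37|s + 7|/(11·(11/2)) = (74/121)|s + 7|, which is < ε once |s + 7| < (121/74)ε.
Take δ = min(11/2, (121/74)ε). Then 0 < |s + 7| < δ forces both bounds, so |(-9s - 1)/(s - 4) + 62/11| < ε.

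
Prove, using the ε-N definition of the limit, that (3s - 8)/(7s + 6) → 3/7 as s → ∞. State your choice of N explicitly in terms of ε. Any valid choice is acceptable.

Suppose ε > 0. We seek N > 0 such that s > N implies |(3s - 8)/(7s + 6) − (3/7)| < ε.
(3s - 8)/(7s + 6) − (3/7) = (7(3s - 8) − 3(7s + 6)) / (7(7s + 6)) = -74/(7(7s + 6)).
For s > 0 we have 7s + 6 > 7s, so |(3s - 8)/(7s + 6) − (3/7)| = 74/(7(7s + 6)) < 74/(7·7s) = (74/49)/s.
Thus |(3s - 8)/(7s + 6) − (3/7)| < ε whenever s > (74/49)/ε.
Take N = (74/49)/ε. If s > N then |(3s - 8)/(7s + 6) − (3/7)| < (74/49)/s < ε.

N = (74/49)/ε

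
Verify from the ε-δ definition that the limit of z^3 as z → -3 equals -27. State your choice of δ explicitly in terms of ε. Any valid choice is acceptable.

Suppose ε > 0. We seek δ > 0 with 0 < |z + 3| < δ ⇒ |z^3 + 27| < ε.
Factor: z^3 + 27 = (z + 3)(z^2 - 3z + 9), so |z^3 + 27| = |z + 3|·|z^2 - 3z + 9|.
Impose δ ≤ 1 so that |z| < 4; then |z^2 - 3z + 9| ≤ 37.
Hence |z^3 + 27| ≤ 37|z + 3|, which is < ε once |z + 3| < ε/37.
Take δ = min(1, ε/37). If 0 < |z + 3| < δ then both bounds hold and |z^3 + 27| ≤ 37|z + 3| < 37·(ε/37) = ε.

δ = min(1, ε/37)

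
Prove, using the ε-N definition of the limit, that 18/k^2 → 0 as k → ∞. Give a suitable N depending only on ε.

Fix ε > 0. For k ≥ 1, |18/k^2 − 0| = 18/k^2.
18/k^2 < ε ⇔ k^2 > 18/ε ⇔ k > (18/ε)^{1/2}.
Take N = (18/ε)^{1/2}. Then k > N implies 18/k^2 < ε.

N = (18/ε)^{1/2}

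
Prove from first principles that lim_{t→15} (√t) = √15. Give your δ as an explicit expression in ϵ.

Let ϵ > 0 be given. We want δ > 0 such that 0 < |t − 15| < δ implies |√t − √15| < ϵ.
Multiplying by the conjugate, |√t − √15| = |t − 15|/(√t + √15).
Restrict δ ≤ 15 so that |t − 15| < 15 forces t > 0, and then √t + √15 > √15.
Hence |√t − √15| < |t − 15|/√15, which is < ϵ once |t − 15| < √15·ϵ.
Take δ = min(15, √15·ϵ). If 0 < |t − 15| < δ then t > 0 and |√t − √15| < |t − 15|/√15 < ϵ.

δ = min(15, √15·ϵ)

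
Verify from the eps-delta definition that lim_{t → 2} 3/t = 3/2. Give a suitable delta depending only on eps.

Let eps > 0. We seek delta > 0 such that 0 < |t − 2| < delta implies |3/t − (3/2)| < eps.
|3/t − (3/2)| = 3·|2 − t|/(2·|t|) = 3|t − 2|/(2|t|).
Restrict delta ≤ 1. Then |t − 2| < 1 gives |t| > 1, so 2|t| > 2.
Then |3/t − (3/2)| < 3|t − 2|/2, which is < eps when |t − 2| < (2/3)eps.
Take delta = min(1, (2/3)eps). Then 0 < |t − 2| < delta gives both |t − 2| < 1 and |t − 2| < (2/3)eps, so |3/t − (3/2)| < eps.

delta = min(1, (2/3)eps)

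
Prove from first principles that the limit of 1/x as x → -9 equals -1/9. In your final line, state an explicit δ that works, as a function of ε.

δ = min(9/2, (81/2)ε)

Fix ε > 0. We seek δ > 0 such that 0 < |x + 9| < δ implies |1/x + 1/9| < ε.
|1/x + 1/9| = |-9 − x|/(9·|x|) = |x + 9|/(9|x|).
Require δ ≤ 9/2 so that |x| > 9 − 9/2 = 9/2, hence 9|x| > 81/2.
Then |1/x + 1/9| < |x + 9|/(81/2), which is < ε when |x + 9| < (81/2)ε.
Take δ = min(9/2, (81/2)ε). Then 0 < |x + 9| < δ gives both |x + 9| < 9/2 and |x + 9| < (81/2)ε, so |1/x + 1/9| < ε.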